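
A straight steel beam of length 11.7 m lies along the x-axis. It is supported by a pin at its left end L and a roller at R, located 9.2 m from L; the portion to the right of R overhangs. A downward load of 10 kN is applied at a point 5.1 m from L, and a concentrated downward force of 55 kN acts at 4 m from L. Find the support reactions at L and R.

Moments about L: R_y·9.2 − 10·5.1 − 55·4 = 0 → R_y = 271/9.2 = 29.4565 ≈ 29.46 kN.
ΣF_y = 0: L_y + 29.4565 − 10 − 55 = 0 → L_y = 35.54 kN.
ΣF_x = 0: no horizontal applied forces, so L_x = 0.

L_x = 0, L_y = 35.54 kN, R_y = 29.46 kN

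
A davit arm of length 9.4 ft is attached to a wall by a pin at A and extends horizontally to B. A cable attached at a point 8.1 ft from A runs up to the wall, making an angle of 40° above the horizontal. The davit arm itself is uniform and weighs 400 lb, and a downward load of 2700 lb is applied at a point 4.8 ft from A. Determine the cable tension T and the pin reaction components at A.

ΣM about A: T·sin40°·8.1 − 400·4.7 − 2700·4.8 = 0 → T = 14840/(8.1·0.642788) = 2850.24 ≈ 2850 lb.
ΣF_x = 0: A_x − T·cos40° = 0 → A_x = 2850.24 × 0.766044 = 2183 lb.
ΣF_y = 0: A_y + T·sin40° − 400 − 2700 = 0 → A_y = 3100 − 2850.24 × 0.642788 = 1268 lb.

T = 2850 lb, A_x = 2183 lb, A_y = 1268 lb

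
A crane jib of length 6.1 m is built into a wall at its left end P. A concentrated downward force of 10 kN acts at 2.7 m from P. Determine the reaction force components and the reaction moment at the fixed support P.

P_x = 0, P_y = 10.00 kN, M_P = 27.00 kN·m

ΣF_x = 0: P_x = 0.
ΣF_y = 0: P_y − 10 = 0 → P_y = 10.00 kN.
ΣM about P: M_P − 10·2.7 = 0 → M_P = 27.00 kN·m.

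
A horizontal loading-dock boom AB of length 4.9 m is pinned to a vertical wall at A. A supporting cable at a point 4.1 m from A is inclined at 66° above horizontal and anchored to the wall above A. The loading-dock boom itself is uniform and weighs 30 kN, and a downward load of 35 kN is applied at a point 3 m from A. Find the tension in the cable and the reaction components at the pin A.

T = 47.66 kN, A_x = 19.38 kN, A_y = 21.46 kN

ΣM about A: T·sin66°·4.1 − 30·2.45 − 35·3 = 0 → T = 178.5/(4.1·0.913545) = 47.6567 ≈ 47.66 kN.
ΣF_x = 0: A_x − T·cos66° = 0 → A_x = 47.6567 × 0.406737 = 19.38 kN.
ΣF_y = 0: A_y + T·sin66° − 30 − 35 = 0 → A_y = 65 − 47.6567 × 0.913545 = 21.46 kN.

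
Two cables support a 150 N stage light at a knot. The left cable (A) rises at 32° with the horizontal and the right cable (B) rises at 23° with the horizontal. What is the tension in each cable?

ΣF_x = 0: −T_A·cos32° + T_B·cos23° = 0 → T_B = 0.921286·T_A.
ΣF_y = 0: T_A·sin32° + T_B·sin23° = 150.
Substitute: T_A·(0.529919 + 0.921286·0.390731) = 150 → T_A = 168.559 ≈ 168.6 N.
Then T_B = 0.921286 × 168.559 = 155.3 N.

T_A = 168.6 N, T_B = 155.3 N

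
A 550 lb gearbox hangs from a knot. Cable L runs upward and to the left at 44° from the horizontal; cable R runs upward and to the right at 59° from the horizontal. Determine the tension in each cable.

T_L = 290.7 lb, T_R = 406.0 lb

ΣF_x = 0: −T_L·cos44° + T_R·cos59° = 0 → T_R = 1.39667·T_L.
ΣF_y = 0: T_L·sin44° + T_R·sin59° = 550.
Substitute: T_L·(0.694658 + 1.39667·0.857167) = 550 → T_L = 290.723 ≈ 290.7 lb.
Then T_R = 1.39667 × 290.723 = 406.0 lb.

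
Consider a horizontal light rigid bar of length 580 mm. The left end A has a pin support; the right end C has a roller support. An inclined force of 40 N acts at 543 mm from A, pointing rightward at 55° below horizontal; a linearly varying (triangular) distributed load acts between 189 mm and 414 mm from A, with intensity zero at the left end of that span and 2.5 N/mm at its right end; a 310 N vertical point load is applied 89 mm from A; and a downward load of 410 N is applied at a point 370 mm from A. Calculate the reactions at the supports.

Resultant of the triangular load: ½ × 2.5 × 225 = 281.25 N, acting at 339 mm from A (one-third of the span from the peak).
Taking moments about A: C_y·580 − 40·sin55°·543 − (½·2.5·225)·339 − 310·89 − 410·370 = 0 → C_y = 292426/580 = 504.183 ≈ 504.2 N.
ΣF_y = 0: A_y + 504.183 − 40·sin55° − ½·2.5·225 − 310 − 410 = 0 → A_y = 529.8 N.
ΣF_x = 0: A_x + 40·cos55° = 0 → A_x = -22.94 N.

A_x = -22.94 N, A_y = 529.8 N, C_y = 504.2 N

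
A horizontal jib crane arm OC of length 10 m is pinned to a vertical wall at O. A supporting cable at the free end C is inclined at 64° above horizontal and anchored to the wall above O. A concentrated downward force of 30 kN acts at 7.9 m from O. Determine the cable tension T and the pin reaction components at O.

T = 26.37 kN, O_x = 11.56 kN, O_y = 6.300 kN

ΣM about O: T·sin64°·10 − 30·7.9 = 0 → T = 237/(10·0.898794) = 26.3687 ≈ 26.37 kN.
ΣF_x = 0: O_x − T·cos64° = 0 → O_x = 26.3687 × 0.438371 = 11.56 kN.
ΣF_y = 0: O_y + T·sin64° − 30 = 0 → O_y = 30 − 26.3687 × 0.898794 = 6.300 kN.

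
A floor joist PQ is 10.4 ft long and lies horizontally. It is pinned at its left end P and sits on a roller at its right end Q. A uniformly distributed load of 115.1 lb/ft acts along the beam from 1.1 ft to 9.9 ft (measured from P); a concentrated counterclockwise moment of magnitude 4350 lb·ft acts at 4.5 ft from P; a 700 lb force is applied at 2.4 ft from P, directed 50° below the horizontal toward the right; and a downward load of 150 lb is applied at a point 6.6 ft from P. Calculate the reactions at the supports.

Resultant of the distributed load: 115.1 × 8.8 = 1012.88 lb at 5.5 ft from P.
Taking moments about P: Q_y·10.4 − (115.1·8.8)·5.5 + 4350 − 700·sin50°·2.4 − 150·6.6 = 0 → Q_y = 3497.79/10.4 = 336.326 ≈ 336.3 lb.
ΣF_y = 0: P_y + 336.326 − 115.1·8.8 − 700·sin50° − 150 = 0 → P_y = 1363 lb.
ΣF_x = 0: P_x + 700·cos50° = 0 → P_x = -450.0 lb.

P_x = -450.0 lb, P_y = 1363 lb, Q_y = 336.3 lb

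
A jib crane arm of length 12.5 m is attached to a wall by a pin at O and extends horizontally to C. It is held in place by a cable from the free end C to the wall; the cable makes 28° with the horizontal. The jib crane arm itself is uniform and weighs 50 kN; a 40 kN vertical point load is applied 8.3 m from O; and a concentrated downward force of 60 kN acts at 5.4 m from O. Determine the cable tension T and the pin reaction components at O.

ΣM about O: T·sin28°·12.5 − 50·6.25 − 40·8.3 − 60·5.4 = 0 → T = 968.5/(12.5·0.469472) = 165.036 ≈ 165.0 kN.
ΣF_x = 0: O_x − T·cos28° = 0 → O_x = 165.036 × 0.882948 = 145.7 kN.
ΣF_y = 0: O_y + T·sin28° − 50 − 40 − 60 = 0 → O_y = 150 − 165.036 × 0.469472 = 72.52 kN.

T = 165.0 kN, O_x = 145.7 kN, O_y = 72.52 kN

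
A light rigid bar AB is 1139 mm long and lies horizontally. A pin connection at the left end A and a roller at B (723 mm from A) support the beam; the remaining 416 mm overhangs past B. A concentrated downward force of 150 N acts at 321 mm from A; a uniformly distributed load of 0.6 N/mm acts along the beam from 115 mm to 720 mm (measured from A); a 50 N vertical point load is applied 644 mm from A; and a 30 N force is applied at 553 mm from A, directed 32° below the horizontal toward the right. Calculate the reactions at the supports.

A_x = -25.44 N, A_y = 246.0 N, B_y = 332.9 N

Resultant of the distributed load: 0.6 × 605 = 363 N at 417.5 mm from A.
Taking moments about A: B_y·723 − 150·321 − (0.6·605)·417.5 − 50·644 − 30·sin32°·553 = 0 → B_y = 240694/723 = 332.91 ≈ 332.9 N.
ΣF_y = 0: A_y + 332.91 − 150 − 0.6·605 − 50 − 30·sin32° = 0 → A_y = 246.0 N.
ΣF_x = 0: A_x + 30·cos32° = 0 → A_x = -25.44 N.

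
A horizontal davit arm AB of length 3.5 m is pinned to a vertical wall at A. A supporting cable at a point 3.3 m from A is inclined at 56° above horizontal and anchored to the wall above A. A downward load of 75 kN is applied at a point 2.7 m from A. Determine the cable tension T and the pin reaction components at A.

T = 74.02 kN, A_x = 41.39 kN, A_y = 13.64 kN

ΣM about A: T·sin56°·3.3 − 75·2.7 = 0 → T = 202.5/(3.3·0.829038) = 74.0179 ≈ 74.02 kN.
ΣF_x = 0: A_x − T·cos56° = 0 → A_x = 74.0179 × 0.559193 = 41.39 kN.
ΣF_y = 0: A_y + T·sin56° − 75 = 0 → A_y = 75 − 74.0179 × 0.829038 = 13.64 kN.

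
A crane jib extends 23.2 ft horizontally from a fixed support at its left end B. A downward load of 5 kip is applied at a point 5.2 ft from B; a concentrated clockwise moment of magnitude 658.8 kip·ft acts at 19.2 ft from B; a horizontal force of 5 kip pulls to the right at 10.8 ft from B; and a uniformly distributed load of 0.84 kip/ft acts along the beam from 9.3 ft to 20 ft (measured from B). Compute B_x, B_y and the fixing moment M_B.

B_x = -5.000 kip, B_y = 13.99 kip, M_B = 816.5 kip·ft

Resultant of the distributed load: 0.84 × 10.7 = 8.988 kip at 14.65 ft from B.
ΣF_x = 0: B_x + 5 = 0 → B_x = -5.000 kip.
ΣF_y = 0: B_y − 5 − 0.84·10.7 = 0 → B_y = 13.99 kip.
ΣM about B: M_B − 5·5.2 − 658.8 − (0.84·10.7)·14.65 = 0 → M_B = 816.5 kip·ft.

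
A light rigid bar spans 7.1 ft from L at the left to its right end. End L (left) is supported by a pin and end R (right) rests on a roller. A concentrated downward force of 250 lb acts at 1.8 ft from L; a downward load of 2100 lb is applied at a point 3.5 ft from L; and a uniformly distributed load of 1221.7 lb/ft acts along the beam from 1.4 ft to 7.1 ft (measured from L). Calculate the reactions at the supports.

L_x = 0, L_y = 4047 lb, R_y = 5267 lb

Resultant of the distributed load: 1221.7 × 5.7 = 6963.69 lb at 4.25 ft from L.
Moments about L: R_y·7.1 − 250·1.8 − 2100·3.5 − (1221.7·5.7)·4.25 = 0 → R_y = 37395.6825/7.1 = 5267 lb.
ΣF_y = 0: L_y + 5267 − 250 − 2100 − 1221.7·5.7 = 0 → L_y = 4047 lb.
ΣF_x = 0: no horizontal applied forces, so L_x = 0.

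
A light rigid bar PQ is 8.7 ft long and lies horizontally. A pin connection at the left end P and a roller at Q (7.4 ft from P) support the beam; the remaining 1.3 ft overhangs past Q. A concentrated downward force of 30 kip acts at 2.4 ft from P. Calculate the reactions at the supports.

P_x = 0, P_y = 20.27 kip, Q_y = 9.730 kip

Taking moments about P: Q_y·7.4 − 30·2.4 = 0 → Q_y = 72/7.4 = 9.72973 ≈ 9.730 kip.
ΣF_y = 0: P_y + 9.72973 − 30 = 0 → P_y = 20.27 kip.
ΣF_x = 0: no horizontal applied forces, so P_x = 0.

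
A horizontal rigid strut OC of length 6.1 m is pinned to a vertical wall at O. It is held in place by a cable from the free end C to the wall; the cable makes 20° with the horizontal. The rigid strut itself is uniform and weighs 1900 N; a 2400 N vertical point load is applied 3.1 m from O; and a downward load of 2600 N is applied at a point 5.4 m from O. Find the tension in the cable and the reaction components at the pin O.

T = 13070 N, O_x = 12280 N, O_y = 2429 N

ΣM about O: T·sin20°·6.1 − 1900·3.05 − 2400·3.1 − 2600·5.4 = 0 → T = 27275/(6.1·0.34202) = 13073.2 ≈ 13070 N.
ΣF_x = 0: O_x − T·cos20° = 0 → O_x = 13073.2 × 0.939693 = 12280 N.
ΣF_y = 0: O_y + T·sin20° − 1900 − 2400 − 2600 = 0 → O_y = 6900 − 13073.2 × 0.34202 = 2429 N.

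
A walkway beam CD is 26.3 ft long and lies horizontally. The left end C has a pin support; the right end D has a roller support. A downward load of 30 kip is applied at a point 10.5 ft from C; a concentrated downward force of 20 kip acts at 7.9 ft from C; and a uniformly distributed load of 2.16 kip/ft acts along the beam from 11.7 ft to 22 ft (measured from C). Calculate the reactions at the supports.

C_x = 0, C_y = 40.01 kip, D_y = 32.24 kip

Resultant of the distributed load: 2.16 × 10.3 = 22.248 kip at 16.85 ft from C.
Moments about C: D_y·26.3 − 30·10.5 − 20·7.9 − (2.16·10.3)·16.85 = 0 → D_y = 847.8788/26.3 = 32.2387 ≈ 32.24 kip.
ΣF_y = 0: C_y + 32.2387 − 30 − 20 − 2.16·10.3 = 0 → C_y = 40.01 kip.
ΣF_x = 0: no horizontal applied forces, so C_x = 0.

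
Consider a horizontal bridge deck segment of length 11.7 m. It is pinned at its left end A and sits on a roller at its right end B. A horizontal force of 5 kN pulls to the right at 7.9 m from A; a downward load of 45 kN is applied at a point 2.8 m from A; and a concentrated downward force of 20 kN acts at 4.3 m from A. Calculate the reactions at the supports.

Moments about A: B_y·11.7 − 45·2.8 − 20·4.3 = 0 → B_y = 212/11.7 = 18.1197 ≈ 18.12 kN.
ΣF_y = 0: A_y + 18.1197 − 45 − 20 = 0 → A_y = 46.88 kN.
ΣF_x = 0: A_x + 5 = 0 → A_x = -5.000 kN.

A_x = -5.000 kN, A_y = 46.88 kN, B_y = 18.12 kN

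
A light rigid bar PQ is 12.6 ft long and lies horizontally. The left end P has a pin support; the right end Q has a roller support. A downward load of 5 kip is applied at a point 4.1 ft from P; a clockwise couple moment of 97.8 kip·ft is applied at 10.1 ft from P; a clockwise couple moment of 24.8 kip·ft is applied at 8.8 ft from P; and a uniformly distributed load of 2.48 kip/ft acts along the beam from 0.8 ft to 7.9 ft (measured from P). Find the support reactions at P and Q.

P_x = 0, P_y = 5.172 kip, Q_y = 17.44 kip

Resultant of the distributed load: 2.48 × 7.1 = 17.608 kip at 4.35 ft from P.
ΣM about P: Q_y·12.6 − 5·4.1 − 97.8 − 24.8 − (2.48·7.1)·4.35 = 0 → Q_y = 219.6948/12.6 = 17.4361 ≈ 17.44 kip.
ΣF_y = 0: P_y + 17.4361 − 5 − 2.48·7.1 = 0 → P_y = 5.172 kip.
ΣF_x = 0: no horizontal applied forces, so P_x = 0.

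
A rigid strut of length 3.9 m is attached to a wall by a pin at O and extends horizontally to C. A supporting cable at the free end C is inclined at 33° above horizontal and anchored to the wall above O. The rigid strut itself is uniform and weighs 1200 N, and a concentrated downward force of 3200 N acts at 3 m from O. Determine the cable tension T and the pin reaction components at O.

ΣM about O: T·sin33°·3.9 − 1200·1.95 − 3200·3 = 0 → T = 11940/(3.9·0.544639) = 5621.23 ≈ 5621 N.
ΣF_x = 0: O_x − T·cos33° = 0 → O_x = 5621.23 × 0.838671 = 4714 N.
ΣF_y = 0: O_y + T·sin33° − 1200 − 3200 = 0 → O_y = 4400 − 5621.23 × 0.544639 = 1338 N.

T = 5621 N, O_x = 4714 N, O_y = 1338 N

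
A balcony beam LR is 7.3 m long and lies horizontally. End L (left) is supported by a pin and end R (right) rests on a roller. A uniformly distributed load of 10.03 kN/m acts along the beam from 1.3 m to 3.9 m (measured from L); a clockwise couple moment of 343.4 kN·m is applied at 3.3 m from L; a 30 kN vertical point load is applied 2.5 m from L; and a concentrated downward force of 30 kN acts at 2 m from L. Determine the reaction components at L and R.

Resultant of the distributed load: 10.03 × 2.6 = 26.078 kN at 2.6 m from L.
Moments about L: R_y·7.3 − (10.03·2.6)·2.6 − 343.4 − 30·2.5 − 30·2 = 0 → R_y = 546.2028/7.3 = 74.8223 ≈ 74.82 kN.
ΣF_y = 0: L_y + 74.8223 − 10.03·2.6 − 30 − 30 = 0 → L_y = 11.26 kN.
ΣF_x = 0: no horizontal applied forces, so L_x = 0.

L_x = 0, L_y = 11.26 kN, R_y = 74.82 kN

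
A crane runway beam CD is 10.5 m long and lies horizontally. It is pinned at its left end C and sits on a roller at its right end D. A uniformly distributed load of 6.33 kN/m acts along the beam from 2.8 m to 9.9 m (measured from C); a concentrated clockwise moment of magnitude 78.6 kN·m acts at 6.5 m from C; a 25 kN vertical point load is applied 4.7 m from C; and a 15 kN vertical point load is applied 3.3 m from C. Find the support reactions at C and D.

Resultant of the distributed load: 6.33 × 7.1 = 44.943 kN at 6.35 m from C.
Moments about C: D_y·10.5 − (6.33·7.1)·6.35 − 78.6 − 25·4.7 − 15·3.3 = 0 → D_y = 530.98805/10.5 = 50.5703 ≈ 50.57 kN.
ΣF_y = 0: C_y + 50.5703 − 6.33·7.1 − 25 − 15 = 0 → C_y = 34.37 kN.
ΣF_x = 0: no horizontal applied forces, so C_x = 0.

C_x = 0, C_y = 34.37 kN, D_y = 50.57 kN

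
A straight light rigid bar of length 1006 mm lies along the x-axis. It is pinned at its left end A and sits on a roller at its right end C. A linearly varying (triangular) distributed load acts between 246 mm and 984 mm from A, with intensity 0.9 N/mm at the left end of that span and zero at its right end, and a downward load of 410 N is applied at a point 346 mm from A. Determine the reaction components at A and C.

Resultant of the triangular load: ½ × 0.9 × 738 = 332.1 N, acting at 492 mm from A (one-third of the span from the peak).
ΣM about A: C_y·1006 − (½·0.9·738)·492 − 410·346 = 0 → C_y = 305253.2/1006 = 303.433 ≈ 303.4 N.
ΣF_y = 0: A_y + 303.433 − ½·0.9·738 − 410 = 0 → A_y = 438.7 N.
ΣF_x = 0: no horizontal applied forces, so A_x = 0.

A_x = 0, A_y = 438.7 N, C_y = 303.4 N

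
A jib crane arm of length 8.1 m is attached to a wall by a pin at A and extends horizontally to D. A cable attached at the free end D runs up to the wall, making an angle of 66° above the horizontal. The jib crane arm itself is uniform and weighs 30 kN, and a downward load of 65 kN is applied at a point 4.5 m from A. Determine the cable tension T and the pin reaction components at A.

T = 55.95 kN, A_x = 22.76 kN, A_y = 43.89 kN

ΣM about A: T·sin66°·8.1 − 30·4.05 − 65·4.5 = 0 → T = 414/(8.1·0.913545) = 55.9481 ≈ 55.95 kN.
ΣF_x = 0: A_x − T·cos66° = 0 → A_x = 55.9481 × 0.406737 = 22.76 kN.
ΣF_y = 0: A_y + T·sin66° − 30 − 65 = 0 → A_y = 95 − 55.9481 × 0.913545 = 43.89 kN.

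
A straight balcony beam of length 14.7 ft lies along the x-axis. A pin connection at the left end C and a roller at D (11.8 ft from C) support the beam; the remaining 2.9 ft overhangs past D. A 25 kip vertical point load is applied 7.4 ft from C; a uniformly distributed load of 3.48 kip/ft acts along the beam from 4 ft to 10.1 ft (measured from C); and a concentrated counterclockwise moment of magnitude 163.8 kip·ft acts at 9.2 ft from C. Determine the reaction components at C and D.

Resultant of the distributed load: 3.48 × 6.1 = 21.228 kip at 7.05 ft from C.
ΣM about C: D_y·11.8 − 25·7.4 − (3.48·6.1)·7.05 + 163.8 = 0 → D_y = 170.8574/11.8 = 14.4794 ≈ 14.48 kip.
ΣF_y = 0: C_y + 14.4794 − 25 − 3.48·6.1 = 0 → C_y = 31.75 kip.
ΣF_x = 0: no horizontal applied forces, so C_x = 0.

C_x = 0, C_y = 31.75 kip, D_y = 14.48 kip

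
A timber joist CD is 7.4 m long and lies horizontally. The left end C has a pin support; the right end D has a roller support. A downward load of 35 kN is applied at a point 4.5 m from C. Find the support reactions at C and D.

C_x = 0, C_y = 13.72 kN, D_y = 21.28 kN

Moments about C: D_y·7.4 − 35·4.5 = 0 → D_y = 157.5/7.4 = 21.2838 ≈ 21.28 kN.
ΣF_y = 0: C_y + 21.2838 − 35 = 0 → C_y = 13.72 kN.
ΣF_x = 0: no horizontal applied forces, so C_x = 0.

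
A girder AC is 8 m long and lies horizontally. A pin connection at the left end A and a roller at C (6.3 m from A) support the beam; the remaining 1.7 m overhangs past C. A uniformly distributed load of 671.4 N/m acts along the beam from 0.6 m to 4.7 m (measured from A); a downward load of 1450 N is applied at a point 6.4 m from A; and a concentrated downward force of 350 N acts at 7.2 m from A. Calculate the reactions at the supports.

A_x = 0, A_y = 1522 N, C_y = 3031 N

Resultant of the distributed load: 671.4 × 4.1 = 2752.74 N at 2.65 m from A.
Moments about A: C_y·6.3 − (671.4·4.1)·2.65 − 1450·6.4 − 350·7.2 = 0 → C_y = 19094.761/6.3 = 3030.91 ≈ 3031 N.
ΣF_y = 0: A_y + 3030.91 − 671.4·4.1 − 1450 − 350 = 0 → A_y = 1522 N.
ΣF_x = 0: no horizontal applied forces, so A_x = 0.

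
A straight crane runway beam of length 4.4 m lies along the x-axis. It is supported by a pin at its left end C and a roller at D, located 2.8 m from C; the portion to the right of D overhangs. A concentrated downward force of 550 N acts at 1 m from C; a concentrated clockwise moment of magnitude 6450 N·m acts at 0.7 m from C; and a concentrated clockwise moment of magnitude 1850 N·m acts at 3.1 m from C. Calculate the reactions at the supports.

Taking moments about C: D_y·2.8 − 550·1 − 6450 − 1850 = 0 → D_y = 8850/2.8 = 3160.71 ≈ 3161 N.
ΣF_y = 0: C_y + 3160.71 − 550 = 0 → C_y = -2611 N.
ΣF_x = 0: no horizontal applied forces, so C_x = 0.

C_x = 0, C_y = -2611 N, D_y = 3161 N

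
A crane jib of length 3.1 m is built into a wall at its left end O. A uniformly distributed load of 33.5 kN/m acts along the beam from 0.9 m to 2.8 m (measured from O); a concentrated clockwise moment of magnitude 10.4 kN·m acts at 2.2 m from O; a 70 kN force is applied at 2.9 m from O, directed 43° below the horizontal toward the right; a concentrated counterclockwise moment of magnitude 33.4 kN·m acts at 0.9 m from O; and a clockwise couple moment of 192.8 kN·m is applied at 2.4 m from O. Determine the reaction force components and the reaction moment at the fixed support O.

O_x = -51.19 kN, O_y = 111.4 kN, M_O = 426.0 kN·m

Resultant of the distributed load: 33.5 × 1.9 = 63.65 kN at 1.85 m from O.
ΣF_x = 0: O_x + 70·cos43° = 0 → O_x = -51.19 kN.
ΣF_y = 0: O_y − 33.5·1.9 − 70·sin43° = 0 → O_y = 111.4 kN.
ΣM about O: M_O − (33.5·1.9)·1.85 − 10.4 − 70·sin43°·2.9 + 33.4 − 192.8 = 0 → M_O = 426.0 kN·m.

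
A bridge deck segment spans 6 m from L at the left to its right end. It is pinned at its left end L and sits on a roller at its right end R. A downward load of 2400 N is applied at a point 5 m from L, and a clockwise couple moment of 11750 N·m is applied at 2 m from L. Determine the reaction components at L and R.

ΣM about L: R_y·6 − 2400·5 − 11750 = 0 → R_y = 23750/6 = 3958.33 ≈ 3958 N.
ΣF_y = 0: L_y + 3958.33 − 2400 = 0 → L_y = -1558 N.
ΣF_x = 0: no horizontal applied forces, so L_x = 0.

L_x = 0, L_y = -1558 N, R_y = 3958 N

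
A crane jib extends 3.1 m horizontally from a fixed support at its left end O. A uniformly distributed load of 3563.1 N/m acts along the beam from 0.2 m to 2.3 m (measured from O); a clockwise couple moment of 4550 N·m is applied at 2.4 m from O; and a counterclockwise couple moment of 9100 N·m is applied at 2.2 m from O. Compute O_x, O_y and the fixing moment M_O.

Resultant of the distributed load: 3563.1 × 2.1 = 7482.51 N at 1.25 m from O.
ΣF_x = 0: O_x = 0.
ΣF_y = 0: O_y − 3563.1·2.1 = 0 → O_y = 7483 N.
ΣM about O: M_O − (3563.1·2.1)·1.25 − 4550 + 9100 = 0 → M_O = 4803 N·m.

O_x = 0, O_y = 7483 N, M_O = 4803 N·m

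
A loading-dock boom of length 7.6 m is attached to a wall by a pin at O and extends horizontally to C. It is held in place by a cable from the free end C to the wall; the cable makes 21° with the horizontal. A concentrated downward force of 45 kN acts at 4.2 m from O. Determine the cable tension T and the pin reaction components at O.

T = 69.39 kN, O_x = 64.78 kN, O_y = 20.13 kN

ΣM about O: T·sin21°·7.6 − 45·4.2 = 0 → T = 189/(7.6·0.358368) = 69.3935 ≈ 69.39 kN.
ΣF_x = 0: O_x − T·cos21° = 0 → O_x = 69.3935 × 0.93358 = 64.78 kN.
ΣF_y = 0: O_y + T·sin21° − 45 = 0 → O_y = 45 − 69.3935 × 0.358368 = 20.13 kN.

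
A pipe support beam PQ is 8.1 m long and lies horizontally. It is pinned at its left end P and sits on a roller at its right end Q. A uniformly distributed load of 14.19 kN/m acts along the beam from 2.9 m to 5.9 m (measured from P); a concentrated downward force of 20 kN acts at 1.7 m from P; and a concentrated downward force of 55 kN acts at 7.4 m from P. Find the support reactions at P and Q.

P_x = 0, P_y = 40.00 kN, Q_y = 77.57 kN

Resultant of the distributed load: 14.19 × 3 = 42.57 kN at 4.4 m from P.
Moments about P: Q_y·8.1 − (14.19·3)·4.4 − 20·1.7 − 55·7.4 = 0 → Q_y = 628.308/8.1 = 77.5689 ≈ 77.57 kN.
ΣF_y = 0: P_y + 77.5689 − 14.19·3 − 20 − 55 = 0 → P_y = 40.00 kN.
ΣF_x = 0: no horizontal applied forces, so P_x = 0.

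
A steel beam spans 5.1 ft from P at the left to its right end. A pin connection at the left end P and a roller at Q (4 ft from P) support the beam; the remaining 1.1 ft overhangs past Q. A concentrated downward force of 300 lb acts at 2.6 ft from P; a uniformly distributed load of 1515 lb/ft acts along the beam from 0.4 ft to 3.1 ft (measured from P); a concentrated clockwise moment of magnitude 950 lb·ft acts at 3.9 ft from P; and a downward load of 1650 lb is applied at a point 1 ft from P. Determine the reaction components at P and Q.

Resultant of the distributed load: 1515 × 2.7 = 4090.5 lb at 1.75 ft from P.
ΣM about P: Q_y·4 − 300·2.6 − (1515·2.7)·1.75 − 950 − 1650·1 = 0 → Q_y = 10538.375/4 = 2634.59 ≈ 2635 lb.
ΣF_y = 0: P_y + 2634.59 − 300 − 1515·2.7 − 1650 = 0 → P_y = 3406 lb.
ΣF_x = 0: no horizontal applied forces, so P_x = 0.

P_x = 0, P_y = 3406 lb, Q_y = 2635 lb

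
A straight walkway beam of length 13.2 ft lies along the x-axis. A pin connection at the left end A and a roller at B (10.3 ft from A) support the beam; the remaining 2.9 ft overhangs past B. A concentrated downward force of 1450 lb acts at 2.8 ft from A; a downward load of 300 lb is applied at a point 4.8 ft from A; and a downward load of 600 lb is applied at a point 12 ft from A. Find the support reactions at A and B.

A_x = 0, A_y = 1117 lb, B_y = 1233 lb

ΣM about A: B_y·10.3 − 1450·2.8 − 300·4.8 − 600·12 = 0 → B_y = 12700/10.3 = 1233.01 ≈ 1233 lb.
ΣF_y = 0: A_y + 1233.01 − 1450 − 300 − 600 = 0 → A_y = 1117 lb.
ΣF_x = 0: no horizontal applied forces, so A_x = 0.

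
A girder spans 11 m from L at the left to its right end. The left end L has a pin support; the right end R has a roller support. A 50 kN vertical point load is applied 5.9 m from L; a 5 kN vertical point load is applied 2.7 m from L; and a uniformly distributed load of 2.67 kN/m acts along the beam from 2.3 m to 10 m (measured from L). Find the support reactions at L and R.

L_x = 0, L_y = 36.02 kN, R_y = 39.54 kN

Resultant of the distributed load: 2.67 × 7.7 = 20.559 kN at 6.15 m from L.
ΣM about L: R_y·11 − 50·5.9 − 5·2.7 − (2.67·7.7)·6.15 = 0 → R_y = 434.93785/11 = 39.5398 ≈ 39.54 kN.
ΣF_y = 0: L_y + 39.5398 − 50 − 5 − 2.67·7.7 = 0 → L_y = 36.02 kN.
ΣF_x = 0: no horizontal applied forces, so L_x = 0.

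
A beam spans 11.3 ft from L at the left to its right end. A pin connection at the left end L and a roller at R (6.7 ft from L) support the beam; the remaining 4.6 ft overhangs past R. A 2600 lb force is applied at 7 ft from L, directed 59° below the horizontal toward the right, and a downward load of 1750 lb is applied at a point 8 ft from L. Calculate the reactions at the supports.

L_x = -1339 lb, L_y = -439.3 lb, R_y = 4418 lb

ΣM about L: R_y·6.7 − 2600·sin59°·7 − 1750·8 = 0 → R_y = 29600.4/6.7 = 4417.97 ≈ 4418 lb.
ΣF_y = 0: L_y + 4417.97 − 2600·sin59° − 1750 = 0 → L_y = -439.3 lb.
ΣF_x = 0: L_x + 2600·cos59° = 0 → L_x = -1339 lb.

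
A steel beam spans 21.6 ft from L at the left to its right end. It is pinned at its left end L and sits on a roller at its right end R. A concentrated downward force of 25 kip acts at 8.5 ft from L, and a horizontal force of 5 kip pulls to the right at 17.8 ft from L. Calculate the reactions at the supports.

L_x = -5.000 kip, L_y = 15.16 kip, R_y = 9.838 kip

Taking moments about L: R_y·21.6 − 25·8.5 = 0 → R_y = 212.5/21.6 = 9.83796 ≈ 9.838 kip.
ΣF_y = 0: L_y + 9.83796 − 25 = 0 → L_y = 15.16 kip.
ΣF_x = 0: L_x + 5 = 0 → L_x = -5.000 kip.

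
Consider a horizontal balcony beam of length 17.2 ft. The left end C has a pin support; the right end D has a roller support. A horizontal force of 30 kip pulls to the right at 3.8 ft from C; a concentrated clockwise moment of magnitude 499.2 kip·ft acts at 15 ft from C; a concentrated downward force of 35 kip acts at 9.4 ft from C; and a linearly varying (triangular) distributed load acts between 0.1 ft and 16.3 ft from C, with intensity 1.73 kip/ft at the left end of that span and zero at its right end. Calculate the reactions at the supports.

Resultant of the triangular load: ½ × 1.73 × 16.2 = 14.013 kip, acting at 5.5 ft from C (one-third of the span from the peak).
Moments about C: D_y·17.2 − 499.2 − 35·9.4 − (½·1.73·16.2)·5.5 = 0 → D_y = 905.2715/17.2 = 52.6321 ≈ 52.63 kip.
ΣF_y = 0: C_y + 52.6321 − 35 − ½·1.73·16.2 = 0 → C_y = -3.619 kip.
ΣF_x = 0: C_x + 30 = 0 → C_x = -30.00 kip.

C_x = -30.00 kip, C_y = -3.619 kip, D_y = 52.63 kip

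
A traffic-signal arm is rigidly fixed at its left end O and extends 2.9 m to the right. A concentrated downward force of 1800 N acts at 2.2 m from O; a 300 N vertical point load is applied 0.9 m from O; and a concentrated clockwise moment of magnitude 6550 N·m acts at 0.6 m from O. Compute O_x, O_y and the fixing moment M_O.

ΣF_x = 0: O_x = 0.
ΣF_y = 0: O_y − 1800 − 300 = 0 → O_y = 2100 N.
ΣM about O: M_O − 1800·2.2 − 300·0.9 − 6550 = 0 → M_O = 10780 N·m.

O_x = 0, O_y = 2100 N, M_O = 10780 N·m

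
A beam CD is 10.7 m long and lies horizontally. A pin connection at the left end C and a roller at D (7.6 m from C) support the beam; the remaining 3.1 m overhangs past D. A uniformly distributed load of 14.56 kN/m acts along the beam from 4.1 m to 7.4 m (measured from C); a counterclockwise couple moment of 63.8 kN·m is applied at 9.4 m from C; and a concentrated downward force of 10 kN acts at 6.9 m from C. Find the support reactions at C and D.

C_x = 0, C_y = 21.01 kN, D_y = 37.04 kN

Resultant of the distributed load: 14.56 × 3.3 = 48.048 kN at 5.75 m from C.
ΣM about C: D_y·7.6 − (14.56·3.3)·5.75 + 63.8 − 10·6.9 = 0 → D_y = 281.476/7.6 = 37.0363 ≈ 37.04 kN.
ΣF_y = 0: C_y + 37.0363 − 14.56·3.3 − 10 = 0 → C_y = 21.01 kN.
ΣF_x = 0: no horizontal applied forces, so C_x = 0.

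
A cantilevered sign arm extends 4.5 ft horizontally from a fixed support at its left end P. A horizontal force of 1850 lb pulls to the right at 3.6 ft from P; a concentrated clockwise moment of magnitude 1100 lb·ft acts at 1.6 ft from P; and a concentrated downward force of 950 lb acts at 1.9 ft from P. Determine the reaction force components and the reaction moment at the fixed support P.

ΣF_x = 0: P_x + 1850 = 0 → P_x = -1850 lb.
ΣF_y = 0: P_y − 950 = 0 → P_y = 950.0 lb.
ΣM about P: M_P − 1100 − 950·1.9 = 0 → M_P = 2905 lb·ft.

P_x = -1850 lb, P_y = 950.0 lb, M_P = 2905 lb·ft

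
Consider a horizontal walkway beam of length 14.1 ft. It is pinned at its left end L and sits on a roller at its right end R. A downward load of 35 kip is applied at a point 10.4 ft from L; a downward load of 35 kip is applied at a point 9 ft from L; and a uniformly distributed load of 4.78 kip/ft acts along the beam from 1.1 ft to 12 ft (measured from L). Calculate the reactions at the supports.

Resultant of the distributed load: 4.78 × 10.9 = 52.102 kip at 6.55 ft from L.
Moments about L: R_y·14.1 − 35·10.4 − 35·9 − (4.78·10.9)·6.55 = 0 → R_y = 1020.2681/14.1 = 72.3594 ≈ 72.36 kip.
ΣF_y = 0: L_y + 72.3594 − 35 − 35 − 4.78·10.9 = 0 → L_y = 49.74 kip.
ΣF_x = 0: no horizontal applied forces, so L_x = 0.

L_x = 0, L_y = 49.74 kip, R_y = 72.36 kip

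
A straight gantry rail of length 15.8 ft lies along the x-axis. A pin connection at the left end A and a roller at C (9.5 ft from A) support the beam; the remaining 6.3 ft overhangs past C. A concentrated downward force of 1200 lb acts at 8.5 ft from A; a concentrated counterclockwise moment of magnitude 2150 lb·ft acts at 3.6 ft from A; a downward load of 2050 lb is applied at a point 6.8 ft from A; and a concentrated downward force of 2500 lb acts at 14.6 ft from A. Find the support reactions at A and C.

Taking moments about A: C_y·9.5 − 1200·8.5 + 2150 − 2050·6.8 − 2500·14.6 = 0 → C_y = 58490/9.5 = 6156.84 ≈ 6157 lb.
ΣF_y = 0: A_y + 6156.84 − 1200 − 2050 − 2500 = 0 → A_y = -406.8 lb.
ΣF_x = 0: no horizontal applied forces, so A_x = 0.

A_x = 0, A_y = -406.8 lb, C_y = 6157 lb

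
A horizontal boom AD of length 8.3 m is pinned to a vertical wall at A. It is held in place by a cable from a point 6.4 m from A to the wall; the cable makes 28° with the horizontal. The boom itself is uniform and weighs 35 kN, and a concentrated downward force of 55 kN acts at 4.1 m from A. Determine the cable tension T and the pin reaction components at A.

T = 123.4 kN, A_x = 108.9 kN, A_y = 32.07 kN

ΣM about A: T·sin28°·6.4 − 35·4.15 − 55·4.1 = 0 → T = 370.75/(6.4·0.469472) = 123.393 ≈ 123.4 kN.
ΣF_x = 0: A_x − T·cos28° = 0 → A_x = 123.393 × 0.882948 = 108.9 kN.
ΣF_y = 0: A_y + T·sin28° − 35 − 55 = 0 → A_y = 90 − 123.393 × 0.469472 = 32.07 kN.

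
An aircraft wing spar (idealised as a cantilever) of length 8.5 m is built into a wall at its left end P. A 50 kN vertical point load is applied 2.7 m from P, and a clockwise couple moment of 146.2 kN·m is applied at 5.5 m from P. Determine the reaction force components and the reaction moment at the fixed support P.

P_x = 0, P_y = 50.00 kN, M_P = 281.2 kN·m

ΣF_x = 0: P_x = 0.
ΣF_y = 0: P_y − 50 = 0 → P_y = 50.00 kN.
ΣM about P: M_P − 50·2.7 − 146.2 = 0 → M_P = 281.2 kN·m.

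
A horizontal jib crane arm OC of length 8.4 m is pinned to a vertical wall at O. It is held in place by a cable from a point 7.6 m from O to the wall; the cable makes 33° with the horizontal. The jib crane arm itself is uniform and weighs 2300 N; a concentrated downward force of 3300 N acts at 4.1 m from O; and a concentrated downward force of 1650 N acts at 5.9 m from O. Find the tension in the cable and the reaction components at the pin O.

ΣM about O: T·sin33°·7.6 − 2300·4.2 − 3300·4.1 − 1650·5.9 = 0 → T = 32925/(7.6·0.544639) = 7954.33 ≈ 7954 N.
ΣF_x = 0: O_x − T·cos33° = 0 → O_x = 7954.33 × 0.838671 = 6671 N.
ΣF_y = 0: O_y + T·sin33° − 2300 − 3300 − 1650 = 0 → O_y = 7250 − 7954.33 × 0.544639 = 2918 N.

T = 7954 N, O_x = 6671 N, O_y = 2918 N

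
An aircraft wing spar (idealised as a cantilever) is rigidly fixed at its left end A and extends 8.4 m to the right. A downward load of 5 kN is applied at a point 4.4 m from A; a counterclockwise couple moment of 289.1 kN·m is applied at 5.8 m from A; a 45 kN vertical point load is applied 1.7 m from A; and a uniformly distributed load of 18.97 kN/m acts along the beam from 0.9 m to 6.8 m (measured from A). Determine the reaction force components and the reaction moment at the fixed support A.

A_x = 0, A_y = 161.9 kN, M_A = 240.3 kN·m

Resultant of the distributed load: 18.97 × 5.9 = 111.923 kN at 3.85 m from A.
ΣF_x = 0: A_x = 0.
ΣF_y = 0: A_y − 5 − 45 − 18.97·5.9 = 0 → A_y = 161.9 kN.
ΣM about A: M_A − 5·4.4 + 289.1 − 45·1.7 − (18.97·5.9)·3.85 = 0 → M_A = 240.3 kN·m.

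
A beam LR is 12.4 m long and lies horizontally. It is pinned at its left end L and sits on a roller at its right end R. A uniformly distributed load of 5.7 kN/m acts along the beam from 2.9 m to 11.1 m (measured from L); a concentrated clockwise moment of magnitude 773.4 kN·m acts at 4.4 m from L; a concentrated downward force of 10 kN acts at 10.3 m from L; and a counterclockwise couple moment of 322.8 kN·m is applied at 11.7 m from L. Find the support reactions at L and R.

Resultant of the distributed load: 5.7 × 8.2 = 46.74 kN at 7 m from L.
Taking moments about L: R_y·12.4 − (5.7·8.2)·7 − 773.4 − 10·10.3 + 322.8 = 0 → R_y = 880.78/12.4 = 71.0306 ≈ 71.03 kN.
ΣF_y = 0: L_y + 71.0306 − 5.7·8.2 − 10 = 0 → L_y = -14.29 kN.
ΣF_x = 0: no horizontal applied forces, so L_x = 0.

L_x = 0, L_y = -14.29 kN, R_y = 71.03 kN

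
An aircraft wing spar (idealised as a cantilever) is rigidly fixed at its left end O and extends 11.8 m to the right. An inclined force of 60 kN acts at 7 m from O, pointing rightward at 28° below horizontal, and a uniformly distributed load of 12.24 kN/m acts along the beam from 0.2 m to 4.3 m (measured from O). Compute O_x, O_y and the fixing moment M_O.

O_x = -52.98 kN, O_y = 78.35 kN, M_O = 310.1 kN·m

Resultant of the distributed load: 12.24 × 4.1 = 50.184 kN at 2.25 m from O.
ΣF_x = 0: O_x + 60·cos28° = 0 → O_x = -52.98 kN.
ΣF_y = 0: O_y − 60·sin28° − 12.24·4.1 = 0 → O_y = 78.35 kN.
ΣM about O: M_O − 60·sin28°·7 − (12.24·4.1)·2.25 = 0 → M_O = 310.1 kN·m.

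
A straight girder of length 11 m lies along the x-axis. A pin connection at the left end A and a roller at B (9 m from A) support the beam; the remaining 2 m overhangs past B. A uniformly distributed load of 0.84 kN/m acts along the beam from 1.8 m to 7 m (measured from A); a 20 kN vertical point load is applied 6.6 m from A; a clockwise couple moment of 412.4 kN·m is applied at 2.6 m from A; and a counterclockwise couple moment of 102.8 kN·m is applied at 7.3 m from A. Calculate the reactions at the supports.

A_x = 0, A_y = -26.83 kN, B_y = 51.20 kN

Resultant of the distributed load: 0.84 × 5.2 = 4.368 kN at 4.4 m from A.
ΣM about A: B_y·9 − (0.84·5.2)·4.4 − 20·6.6 − 412.4 + 102.8 = 0 → B_y = 460.8192/9 = 51.2021 ≈ 51.20 kN.
ΣF_y = 0: A_y + 51.2021 − 0.84·5.2 − 20 = 0 → A_y = -26.83 kN.
ΣF_x = 0: no horizontal applied forces, so A_x = 0.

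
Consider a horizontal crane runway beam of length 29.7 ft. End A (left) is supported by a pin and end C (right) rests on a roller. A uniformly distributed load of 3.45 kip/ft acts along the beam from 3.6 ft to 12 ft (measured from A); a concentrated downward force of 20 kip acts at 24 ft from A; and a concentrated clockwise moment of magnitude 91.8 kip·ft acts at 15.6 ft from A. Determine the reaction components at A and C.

Resultant of the distributed load: 3.45 × 8.4 = 28.98 kip at 7.8 ft from A.
Moments about A: C_y·29.7 − (3.45·8.4)·7.8 − 20·24 − 91.8 = 0 → C_y = 797.844/29.7 = 26.8634 ≈ 26.86 kip.
ΣF_y = 0: A_y + 26.8634 − 3.45·8.4 − 20 = 0 → A_y = 22.12 kip.
ΣF_x = 0: no horizontal applied forces, so A_x = 0.

A_x = 0, A_y = 22.12 kip, C_y = 26.86 kip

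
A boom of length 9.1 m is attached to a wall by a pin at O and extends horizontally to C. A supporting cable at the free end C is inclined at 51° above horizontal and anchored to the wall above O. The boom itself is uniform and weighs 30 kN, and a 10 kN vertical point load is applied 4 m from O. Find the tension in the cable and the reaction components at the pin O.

T = 24.96 kN, O_x = 15.71 kN, O_y = 20.60 kN

ΣM about O: T·sin51°·9.1 − 30·4.55 − 10·4 = 0 → T = 176.5/(9.1·0.777146) = 24.9575 ≈ 24.96 kN.
ΣF_x = 0: O_x − T·cos51° = 0 → O_x = 24.9575 × 0.62932 = 15.71 kN.
ΣF_y = 0: O_y + T·sin51° − 30 − 10 = 0 → O_y = 40 − 24.9575 × 0.777146 = 20.60 kN.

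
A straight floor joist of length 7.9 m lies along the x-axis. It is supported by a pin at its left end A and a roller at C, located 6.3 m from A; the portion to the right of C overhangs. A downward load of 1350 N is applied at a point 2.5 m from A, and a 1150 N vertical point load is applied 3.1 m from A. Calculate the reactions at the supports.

Moments about A: C_y·6.3 − 1350·2.5 − 1150·3.1 = 0 → C_y = 6940/6.3 = 1101.59 ≈ 1102 N.
ΣF_y = 0: A_y + 1101.59 − 1350 − 1150 = 0 → A_y = 1398 N.
ΣF_x = 0: no horizontal applied forces, so A_x = 0.

A_x = 0, A_y = 1398 N, C_y = 1102 N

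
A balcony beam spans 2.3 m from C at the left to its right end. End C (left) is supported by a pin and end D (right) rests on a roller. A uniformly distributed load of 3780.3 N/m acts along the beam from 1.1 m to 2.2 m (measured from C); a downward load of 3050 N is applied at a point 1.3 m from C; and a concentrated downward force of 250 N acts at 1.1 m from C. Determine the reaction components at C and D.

C_x = 0, C_y = 2632 N, D_y = 4827 N

Resultant of the distributed load: 3780.3 × 1.1 = 4158.33 N at 1.65 m from C.
Moments about C: D_y·2.3 − (3780.3·1.1)·1.65 − 3050·1.3 − 250·1.1 = 0 → D_y = 11101.2445/2.3 = 4826.63 ≈ 4827 N.
ΣF_y = 0: C_y + 4826.63 − 3780.3·1.1 − 3050 − 250 = 0 → C_y = 2632 N.
ΣF_x = 0: no horizontal applied forces, so C_x = 0.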